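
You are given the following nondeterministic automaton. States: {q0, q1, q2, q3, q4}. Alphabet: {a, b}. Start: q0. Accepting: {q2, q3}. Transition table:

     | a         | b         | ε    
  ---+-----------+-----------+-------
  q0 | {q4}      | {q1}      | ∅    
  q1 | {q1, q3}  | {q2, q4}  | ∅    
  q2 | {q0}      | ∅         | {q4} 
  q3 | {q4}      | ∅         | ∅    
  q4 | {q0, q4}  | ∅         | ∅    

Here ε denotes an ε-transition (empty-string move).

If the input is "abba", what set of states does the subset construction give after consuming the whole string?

∅

Start in {q0}.
Read 'a': {q0} → {q4}.
Read 'b': {q4} → ∅.
The set is empty and remains empty for the remaining 2 symbols.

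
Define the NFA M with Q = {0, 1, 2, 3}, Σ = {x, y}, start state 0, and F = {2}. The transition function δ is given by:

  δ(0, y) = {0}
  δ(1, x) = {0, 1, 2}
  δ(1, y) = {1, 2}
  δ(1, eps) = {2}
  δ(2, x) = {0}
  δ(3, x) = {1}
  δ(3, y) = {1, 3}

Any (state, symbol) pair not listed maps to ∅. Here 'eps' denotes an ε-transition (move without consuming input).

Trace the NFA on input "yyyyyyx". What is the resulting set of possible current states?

Start in {0}.
Read 'y': 0→{0}; now {0}.
Read 'y': 0→{0}; now {0}.
Read 'y': 0→{0}; now {0}.
Read 'y': 0→{0}; now {0}.
Read 'y': 0→{0}; now {0}.
Read 'y': 0→{0}; now {0}.
Read 'x': 0→∅; now ∅.

∅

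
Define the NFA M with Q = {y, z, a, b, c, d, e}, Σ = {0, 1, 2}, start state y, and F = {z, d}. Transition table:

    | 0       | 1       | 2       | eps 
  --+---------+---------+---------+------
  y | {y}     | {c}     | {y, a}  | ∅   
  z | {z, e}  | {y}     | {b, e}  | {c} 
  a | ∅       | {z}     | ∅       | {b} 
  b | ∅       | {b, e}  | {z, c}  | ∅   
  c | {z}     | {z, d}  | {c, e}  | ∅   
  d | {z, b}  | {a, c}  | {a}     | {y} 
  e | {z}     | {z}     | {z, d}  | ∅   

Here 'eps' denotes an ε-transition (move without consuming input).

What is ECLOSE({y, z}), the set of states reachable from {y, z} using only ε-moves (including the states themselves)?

{y, z, c}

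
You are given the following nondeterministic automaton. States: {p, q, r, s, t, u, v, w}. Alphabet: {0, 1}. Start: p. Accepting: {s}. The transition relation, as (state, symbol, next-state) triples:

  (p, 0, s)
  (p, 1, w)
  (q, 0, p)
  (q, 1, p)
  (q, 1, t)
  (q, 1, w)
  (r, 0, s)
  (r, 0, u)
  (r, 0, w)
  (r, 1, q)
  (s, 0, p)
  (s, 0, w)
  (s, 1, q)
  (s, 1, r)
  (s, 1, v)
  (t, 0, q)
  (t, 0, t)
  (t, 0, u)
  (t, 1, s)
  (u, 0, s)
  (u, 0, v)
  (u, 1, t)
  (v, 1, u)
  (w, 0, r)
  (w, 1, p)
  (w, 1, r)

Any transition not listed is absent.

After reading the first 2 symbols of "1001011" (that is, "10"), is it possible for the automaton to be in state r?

Yes

Start in {p}.
Read '1': p→{w}; now {w}.
Read '0': w→{r}; now {r}.
State r is in {r}.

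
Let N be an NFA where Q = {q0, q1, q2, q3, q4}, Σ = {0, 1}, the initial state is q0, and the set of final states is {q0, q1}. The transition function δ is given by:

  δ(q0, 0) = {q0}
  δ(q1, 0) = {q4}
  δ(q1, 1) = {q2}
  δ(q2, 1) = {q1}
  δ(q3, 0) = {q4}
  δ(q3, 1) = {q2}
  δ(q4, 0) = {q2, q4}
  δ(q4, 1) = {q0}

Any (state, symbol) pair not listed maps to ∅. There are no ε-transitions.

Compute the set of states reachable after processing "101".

Start in {q0}.
Read '1': {q0} → ∅.
The set is empty and remains empty for the remaining 2 symbols.

∅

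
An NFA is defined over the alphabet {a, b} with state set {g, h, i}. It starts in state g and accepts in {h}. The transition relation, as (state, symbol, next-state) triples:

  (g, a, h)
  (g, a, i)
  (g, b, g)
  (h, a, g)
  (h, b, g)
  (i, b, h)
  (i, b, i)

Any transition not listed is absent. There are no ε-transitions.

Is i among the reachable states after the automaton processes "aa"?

No

Start in {g}.
Read 'a': g→{h, i}; now {h, i}.
Read 'a': h→{g}, i→∅; now {g}.
State i is not in {g}.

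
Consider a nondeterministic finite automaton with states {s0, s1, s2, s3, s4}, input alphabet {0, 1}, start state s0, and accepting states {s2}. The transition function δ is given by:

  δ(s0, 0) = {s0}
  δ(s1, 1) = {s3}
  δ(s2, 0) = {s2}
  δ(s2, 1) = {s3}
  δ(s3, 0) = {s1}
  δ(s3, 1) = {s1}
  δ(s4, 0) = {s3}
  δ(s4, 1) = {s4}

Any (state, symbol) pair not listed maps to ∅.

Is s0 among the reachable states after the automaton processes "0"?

Start in {s0}.
Read '0': {s0} → {s0}.
State s0 is in {s0}.

Yes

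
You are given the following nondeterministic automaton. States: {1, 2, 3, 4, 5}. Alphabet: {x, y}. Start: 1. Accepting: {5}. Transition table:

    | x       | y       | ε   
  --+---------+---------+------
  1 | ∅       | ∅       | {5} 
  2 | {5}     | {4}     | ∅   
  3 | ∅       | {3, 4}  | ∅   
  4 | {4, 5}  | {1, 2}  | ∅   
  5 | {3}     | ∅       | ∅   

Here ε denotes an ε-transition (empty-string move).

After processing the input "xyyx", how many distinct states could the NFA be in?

3

Start: ε-closure({1}) = {1, 5}.
Read 'x': 1→∅, 5→{3}; now {3}.
Read 'y': 3→{3, 4}; now {3, 4}.
Read 'y': 3→{3, 4}, 4→{1, 2}; union {1, 2, 3, 4}; ε-closure = {1, 2, 3, 4, 5}.
Read 'x': 1→∅, 2→{5}, 3→∅, 4→{4, 5}, 5→{3}; now {3, 4, 5}.
That set has 3 states.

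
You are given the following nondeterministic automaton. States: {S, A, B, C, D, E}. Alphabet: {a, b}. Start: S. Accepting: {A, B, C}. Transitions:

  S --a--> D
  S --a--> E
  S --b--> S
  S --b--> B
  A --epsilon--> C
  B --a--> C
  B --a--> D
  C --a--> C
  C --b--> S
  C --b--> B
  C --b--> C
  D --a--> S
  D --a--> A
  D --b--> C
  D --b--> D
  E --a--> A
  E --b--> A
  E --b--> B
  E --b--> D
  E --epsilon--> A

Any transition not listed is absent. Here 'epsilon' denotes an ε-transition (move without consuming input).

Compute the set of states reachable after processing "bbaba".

{S, A, C, D, E}

Start in {S}.
Read 'b': S→{S, B}; now {S, B}.
Read 'b': S→{S, B}, B→∅; now {S, B}.
Read 'a': S→{D, E}, B→{C, D}; union {C, D, E}; ε-closure = {A, C, D, E}.
Read 'b': A→∅, C→{S, B, C}, D→{C, D}, E→{A, B, D}; now {S, A, B, C, D}.
Read 'a': S→{D, E}, A→∅, B→{C, D}, C→{C}, D→{S, A}; now {S, A, C, D, E}.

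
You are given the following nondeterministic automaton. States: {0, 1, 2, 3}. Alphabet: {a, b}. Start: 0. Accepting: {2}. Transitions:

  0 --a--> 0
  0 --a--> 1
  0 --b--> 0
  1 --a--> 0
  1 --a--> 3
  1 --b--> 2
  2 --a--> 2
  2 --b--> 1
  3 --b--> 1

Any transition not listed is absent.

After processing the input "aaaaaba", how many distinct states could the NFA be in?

Start in {0}.
Read 'a': 0→{0, 1}; now {0, 1}.
Read 'a': 0→{0, 1}, 1→{0, 3}; now {0, 1, 3}.
Read 'a': 0→{0, 1}, 1→{0, 3}, 3→∅; now {0, 1, 3}.
Read 'a': 0→{0, 1}, 1→{0, 3}, 3→∅; now {0, 1, 3}.
Read 'a': 0→{0, 1}, 1→{0, 3}, 3→∅; now {0, 1, 3}.
Read 'b': 0→{0}, 1→{2}, 3→{1}; now {0, 1, 2}.
Read 'a': 0→{0, 1}, 1→{0, 3}, 2→{2}; now {0, 1, 2, 3}.
That set has 4 states.

4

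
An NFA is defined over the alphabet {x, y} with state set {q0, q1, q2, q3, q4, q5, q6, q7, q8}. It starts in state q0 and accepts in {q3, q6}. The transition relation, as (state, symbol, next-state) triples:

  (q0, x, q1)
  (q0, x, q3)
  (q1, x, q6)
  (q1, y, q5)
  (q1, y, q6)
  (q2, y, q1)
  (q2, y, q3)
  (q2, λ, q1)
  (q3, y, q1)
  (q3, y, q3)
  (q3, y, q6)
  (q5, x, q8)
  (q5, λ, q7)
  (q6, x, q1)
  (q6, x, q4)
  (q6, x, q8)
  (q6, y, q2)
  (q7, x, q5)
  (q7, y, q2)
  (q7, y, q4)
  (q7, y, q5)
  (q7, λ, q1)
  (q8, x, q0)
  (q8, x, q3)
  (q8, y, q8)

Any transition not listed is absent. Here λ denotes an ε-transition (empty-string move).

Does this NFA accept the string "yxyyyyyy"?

Start in {q0}.
Read 'y': q0→∅; now ∅.
The set is empty and remains empty for the remaining 7 symbols.
The final set ∅ contains no accepting state.

No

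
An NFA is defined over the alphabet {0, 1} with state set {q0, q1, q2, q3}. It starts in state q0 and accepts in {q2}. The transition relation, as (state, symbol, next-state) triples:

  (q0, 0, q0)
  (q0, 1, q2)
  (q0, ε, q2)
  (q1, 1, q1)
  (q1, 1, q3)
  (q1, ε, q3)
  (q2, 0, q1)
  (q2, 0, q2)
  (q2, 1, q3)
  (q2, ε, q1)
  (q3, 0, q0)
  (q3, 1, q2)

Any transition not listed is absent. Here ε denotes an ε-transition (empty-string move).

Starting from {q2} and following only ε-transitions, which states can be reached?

Begin with {q2}.
ε-move q2 → q1; add q1.
ε-move q1 → q3; add q3.

{q1, q2, q3}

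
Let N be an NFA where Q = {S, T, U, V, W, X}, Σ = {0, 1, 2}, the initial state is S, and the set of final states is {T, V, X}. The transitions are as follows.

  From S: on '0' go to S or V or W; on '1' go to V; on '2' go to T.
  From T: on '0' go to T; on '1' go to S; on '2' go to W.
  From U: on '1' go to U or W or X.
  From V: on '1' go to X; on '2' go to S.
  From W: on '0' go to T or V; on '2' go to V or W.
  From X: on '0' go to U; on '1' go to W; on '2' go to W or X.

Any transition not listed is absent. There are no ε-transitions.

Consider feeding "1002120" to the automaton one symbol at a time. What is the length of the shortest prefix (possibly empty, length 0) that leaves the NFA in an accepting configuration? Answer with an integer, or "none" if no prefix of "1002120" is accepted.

Start in {S}.
Read '1': {S} → {V}.
None of the earlier sets intersect F, but {V} does.

1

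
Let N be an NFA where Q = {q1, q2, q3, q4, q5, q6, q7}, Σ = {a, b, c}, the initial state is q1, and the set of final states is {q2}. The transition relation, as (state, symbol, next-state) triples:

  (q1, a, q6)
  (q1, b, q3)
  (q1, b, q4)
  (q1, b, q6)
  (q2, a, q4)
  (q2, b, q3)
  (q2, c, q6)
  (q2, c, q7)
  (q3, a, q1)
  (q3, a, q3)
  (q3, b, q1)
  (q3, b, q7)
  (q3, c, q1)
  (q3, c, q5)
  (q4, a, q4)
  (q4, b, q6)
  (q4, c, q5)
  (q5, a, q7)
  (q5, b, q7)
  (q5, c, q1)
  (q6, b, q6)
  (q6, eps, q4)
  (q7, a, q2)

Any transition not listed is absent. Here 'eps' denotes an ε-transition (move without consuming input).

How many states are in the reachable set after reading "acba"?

Start in {q1}.
Read 'a': q1→{q6}; union {q6}; ε-closure = {q4, q6}.
Read 'c': q4→{q5}, q6→∅; now {q5}.
Read 'b': q5→{q7}; now {q7}.
Read 'a': q7→{q2}; now {q2}.
That set has 1 state.

1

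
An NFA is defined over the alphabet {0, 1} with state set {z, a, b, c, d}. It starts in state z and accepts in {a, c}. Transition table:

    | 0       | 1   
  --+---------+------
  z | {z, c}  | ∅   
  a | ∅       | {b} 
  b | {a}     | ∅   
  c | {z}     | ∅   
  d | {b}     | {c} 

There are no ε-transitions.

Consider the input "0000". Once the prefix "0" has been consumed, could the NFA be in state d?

No

Start in {z}.
Read '0': {z} → {z, c}.
State d is not in {z, c}.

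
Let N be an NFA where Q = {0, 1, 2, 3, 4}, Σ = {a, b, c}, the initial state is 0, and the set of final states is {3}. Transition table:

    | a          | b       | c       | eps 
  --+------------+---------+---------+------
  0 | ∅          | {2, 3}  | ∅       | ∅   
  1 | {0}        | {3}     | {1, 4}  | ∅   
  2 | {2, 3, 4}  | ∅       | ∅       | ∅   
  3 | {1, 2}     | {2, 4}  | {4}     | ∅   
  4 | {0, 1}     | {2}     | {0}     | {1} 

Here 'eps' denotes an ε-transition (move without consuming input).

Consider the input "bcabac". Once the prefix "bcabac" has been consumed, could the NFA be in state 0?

Yes

Start in {0}.
Read 'b': {0} → {2, 3}.
Read 'c': {2, 3} → {1, 4}.
Read 'a': {1, 4} → {0, 1}.
Read 'b': {0, 1} → {2, 3}.
Read 'a': {2, 3} → {1, 2, 3, 4}.
Read 'c': {1, 2, 3, 4} → {0, 1, 4}.
State 0 is in {0, 1, 4}.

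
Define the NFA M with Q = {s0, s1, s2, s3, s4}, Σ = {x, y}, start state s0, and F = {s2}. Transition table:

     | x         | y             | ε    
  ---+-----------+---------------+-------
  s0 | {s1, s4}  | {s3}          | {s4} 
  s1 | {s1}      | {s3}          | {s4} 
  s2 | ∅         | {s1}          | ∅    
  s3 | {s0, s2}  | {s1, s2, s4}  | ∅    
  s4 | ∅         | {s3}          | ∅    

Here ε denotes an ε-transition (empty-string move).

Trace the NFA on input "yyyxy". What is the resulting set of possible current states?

{s1, s3, s4}

Start: ε-closure({s0}) = {s0, s4}.
Read 'y': {s0, s4} → {s3}.
Read 'y': {s3} → {s1, s2, s4}.
Read 'y': {s1, s2, s4} → {s1, s3, s4}.
Read 'x': {s1, s3, s4} → {s0, s1, s2, s4}.
Read 'y': {s0, s1, s2, s4} → {s1, s3, s4}.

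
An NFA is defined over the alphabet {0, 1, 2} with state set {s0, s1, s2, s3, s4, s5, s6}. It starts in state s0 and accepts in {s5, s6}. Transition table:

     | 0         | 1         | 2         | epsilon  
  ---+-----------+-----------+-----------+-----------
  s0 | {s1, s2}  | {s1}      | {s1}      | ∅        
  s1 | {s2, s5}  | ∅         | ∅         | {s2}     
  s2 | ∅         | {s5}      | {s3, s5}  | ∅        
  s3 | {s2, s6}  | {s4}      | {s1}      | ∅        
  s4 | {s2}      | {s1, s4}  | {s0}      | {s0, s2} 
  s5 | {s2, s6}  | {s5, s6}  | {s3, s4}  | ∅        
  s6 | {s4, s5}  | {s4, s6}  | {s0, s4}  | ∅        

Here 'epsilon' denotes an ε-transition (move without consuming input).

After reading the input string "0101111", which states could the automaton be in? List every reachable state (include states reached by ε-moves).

Start in {s0}.
Read '0': s0→{s1, s2}; now {s1, s2}.
Read '1': s1→∅, s2→{s5}; now {s5}.
Read '0': s5→{s2, s6}; now {s2, s6}.
Read '1': s2→{s5}, s6→{s4, s6}; union {s4, s5, s6}; ε-closure = {s0, s2, s4, s5, s6}.
Read '1': s0→{s1}, s2→{s5}, s4→{s1, s4}, s5→{s5, s6}, s6→{s4, s6}; union {s1, s4, s5, s6}; ε-closure = {s0, s1, s2, s4, s5, s6}.
Read '1': s0→{s1}, s1→∅, s2→{s5}, s4→{s1, s4}, s5→{s5, s6}, s6→{s4, s6}; union {s1, s4, s5, s6}; ε-closure = {s0, s1, s2, s4, s5, s6}.
Read '1': s0→{s1}, s1→∅, s2→{s5}, s4→{s1, s4}, s5→{s5, s6}, s6→{s4, s6}; union {s1, s4, s5, s6}; ε-closure = {s0, s1, s2, s4, s5, s6}.

{s0, s1, s2, s4, s5, s6}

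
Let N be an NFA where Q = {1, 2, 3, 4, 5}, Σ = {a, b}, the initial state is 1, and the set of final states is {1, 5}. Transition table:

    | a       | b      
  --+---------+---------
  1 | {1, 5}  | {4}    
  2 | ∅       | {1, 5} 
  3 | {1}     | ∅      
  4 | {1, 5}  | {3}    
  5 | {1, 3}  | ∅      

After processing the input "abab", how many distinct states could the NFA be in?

1

Start in {1}.
Read 'a': 1→{1, 5}; now {1, 5}.
Read 'b': 1→{4}, 5→∅; now {4}.
Read 'a': 4→{1, 5}; now {1, 5}.
Read 'b': 1→{4}, 5→∅; now {4}.
That set has 1 state.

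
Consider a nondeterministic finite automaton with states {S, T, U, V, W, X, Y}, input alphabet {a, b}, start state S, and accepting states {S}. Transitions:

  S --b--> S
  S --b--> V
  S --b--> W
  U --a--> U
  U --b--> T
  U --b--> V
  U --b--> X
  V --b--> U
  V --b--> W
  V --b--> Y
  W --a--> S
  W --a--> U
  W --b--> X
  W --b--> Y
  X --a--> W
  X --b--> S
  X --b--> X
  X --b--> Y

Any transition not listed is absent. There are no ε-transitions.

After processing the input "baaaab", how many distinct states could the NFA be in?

Start in {S}.
Read 'b': S→{S, V, W}; now {S, V, W}.
Read 'a': S→∅, V→∅, W→{S, U}; now {S, U}.
Read 'a': S→∅, U→{U}; now {U}.
Read 'a': U→{U}; now {U}.
Read 'a': U→{U}; now {U}.
Read 'b': U→{T, V, X}; now {T, V, X}.
That set has 3 states.

3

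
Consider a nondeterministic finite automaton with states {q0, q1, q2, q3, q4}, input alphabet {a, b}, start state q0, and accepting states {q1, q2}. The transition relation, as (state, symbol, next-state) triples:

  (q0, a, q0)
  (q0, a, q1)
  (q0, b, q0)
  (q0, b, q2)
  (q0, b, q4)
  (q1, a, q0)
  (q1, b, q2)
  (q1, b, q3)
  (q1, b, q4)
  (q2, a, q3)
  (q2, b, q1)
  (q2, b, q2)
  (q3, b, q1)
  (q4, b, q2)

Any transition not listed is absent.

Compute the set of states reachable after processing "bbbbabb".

Start in {q0}.
Read 'b': {q0} → {q0, q2, q4}.
Read 'b': {q0, q2, q4} → {q0, q1, q2, q4}.
Read 'b': {q0, q1, q2, q4} → {q0, q1, q2, q3, q4}.
Read 'b': {q0, q1, q2, q3, q4} → {q0, q1, q2, q3, q4}.
Read 'a': {q0, q1, q2, q3, q4} → {q0, q1, q3}.
Read 'b': {q0, q1, q3} → {q0, q1, q2, q3, q4}.
Read 'b': {q0, q1, q2, q3, q4} → {q0, q1, q2, q3, q4}.

{q0, q1, q2, q3, q4}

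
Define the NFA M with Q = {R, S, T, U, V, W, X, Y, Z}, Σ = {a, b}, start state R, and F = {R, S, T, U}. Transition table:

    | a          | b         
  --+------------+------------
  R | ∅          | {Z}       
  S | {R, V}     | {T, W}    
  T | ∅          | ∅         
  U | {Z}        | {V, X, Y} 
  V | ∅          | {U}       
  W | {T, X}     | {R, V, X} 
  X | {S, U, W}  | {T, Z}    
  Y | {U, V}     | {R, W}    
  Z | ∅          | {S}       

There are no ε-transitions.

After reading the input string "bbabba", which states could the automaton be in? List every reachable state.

{R, S, U, V, W}

Start in {R}.
Read 'b': {R} → {Z}.
Read 'b': {Z} → {S}.
Read 'a': {S} → {R, V}.
Read 'b': {R, V} → {U, Z}.
Read 'b': {U, Z} → {S, V, X, Y}.
Read 'a': {S, V, X, Y} → {R, S, U, V, W}.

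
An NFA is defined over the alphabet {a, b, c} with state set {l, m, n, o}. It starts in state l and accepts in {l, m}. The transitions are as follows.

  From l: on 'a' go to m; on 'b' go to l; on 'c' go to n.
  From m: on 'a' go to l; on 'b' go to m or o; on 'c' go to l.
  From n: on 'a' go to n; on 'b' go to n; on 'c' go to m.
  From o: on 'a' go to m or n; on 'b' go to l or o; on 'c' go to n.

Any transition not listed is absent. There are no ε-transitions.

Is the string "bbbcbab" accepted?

No

Start in {l}.
Read 'b': {l} → {l}.
Read 'b': {l} → {l}.
Read 'b': {l} → {l}.
Read 'c': {l} → {n}.
Read 'b': {n} → {n}.
Read 'a': {n} → {n}.
Read 'b': {n} → {n}.
The final set {n} contains no accepting state.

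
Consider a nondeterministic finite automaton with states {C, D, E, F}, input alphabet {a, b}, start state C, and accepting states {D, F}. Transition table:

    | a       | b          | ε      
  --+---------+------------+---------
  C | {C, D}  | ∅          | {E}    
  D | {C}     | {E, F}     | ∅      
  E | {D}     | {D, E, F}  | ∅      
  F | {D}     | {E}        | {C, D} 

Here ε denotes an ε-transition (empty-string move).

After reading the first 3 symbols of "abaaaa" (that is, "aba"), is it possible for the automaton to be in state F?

No

Start: ε-closure({C}) = {C, E}.
Read 'a': C→{C, D}, E→{D}; union {C, D}; ε-closure = {C, D, E}.
Read 'b': C→∅, D→{E, F}, E→{D, E, F}; union {D, E, F}; ε-closure = {C, D, E, F}.
Read 'a': C→{C, D}, D→{C}, E→{D}, F→{D}; union {C, D}; ε-closure = {C, D, E}.
State F is not in {C, D, E}.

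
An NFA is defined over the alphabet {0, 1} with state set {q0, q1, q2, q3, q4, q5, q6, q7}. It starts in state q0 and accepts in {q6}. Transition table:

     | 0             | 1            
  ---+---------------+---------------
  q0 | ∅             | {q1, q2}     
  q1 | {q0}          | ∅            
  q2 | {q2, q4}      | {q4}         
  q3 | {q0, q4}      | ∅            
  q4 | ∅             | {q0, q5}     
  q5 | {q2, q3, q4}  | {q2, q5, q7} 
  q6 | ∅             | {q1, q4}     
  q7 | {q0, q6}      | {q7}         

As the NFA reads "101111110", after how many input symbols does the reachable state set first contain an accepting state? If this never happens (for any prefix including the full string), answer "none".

9

Start in {q0}.
Read '1': {q0} → {q1, q2}.
Read '0': {q1, q2} → {q0, q2, q4}.
Read '1': {q0, q2, q4} → {q0, q1, q2, q4, q5}.
Read '1': {q0, q1, q2, q4, q5} → {q0, q1, q2, q4, q5, q7}.
Read '1': {q0, q1, q2, q4, q5, q7} → {q0, q1, q2, q4, q5, q7}.
Read '1': {q0, q1, q2, q4, q5, q7} → {q0, q1, q2, q4, q5, q7}.
Read '1': {q0, q1, q2, q4, q5, q7} → {q0, q1, q2, q4, q5, q7}.
Read '1': {q0, q1, q2, q4, q5, q7} → {q0, q1, q2, q4, q5, q7}.
Read '0': {q0, q1, q2, q4, q5, q7} → {q0, q2, q3, q4, q6}.
None of the earlier sets intersect F, but {q0, q2, q3, q4, q6} does.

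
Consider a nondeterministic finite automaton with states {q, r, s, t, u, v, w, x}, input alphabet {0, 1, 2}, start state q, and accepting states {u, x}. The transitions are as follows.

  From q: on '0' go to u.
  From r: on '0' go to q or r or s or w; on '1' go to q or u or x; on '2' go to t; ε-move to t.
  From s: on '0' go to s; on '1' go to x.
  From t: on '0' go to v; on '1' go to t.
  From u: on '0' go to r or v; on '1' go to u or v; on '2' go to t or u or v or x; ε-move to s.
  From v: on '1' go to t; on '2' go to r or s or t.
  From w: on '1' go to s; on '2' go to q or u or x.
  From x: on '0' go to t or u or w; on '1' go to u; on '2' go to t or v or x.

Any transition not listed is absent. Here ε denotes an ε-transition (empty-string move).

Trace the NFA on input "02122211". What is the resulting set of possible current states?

{s, t, u, v, x}

Start in {q}.
Read '0': {q} → {s, u}.
Read '2': {s, u} → {s, t, u, v, x}.
Read '1': {s, t, u, v, x} → {s, t, u, v, x}.
Read '2': {s, t, u, v, x} → {r, s, t, u, v, x}.
Read '2': {r, s, t, u, v, x} → {r, s, t, u, v, x}.
Read '2': {r, s, t, u, v, x} → {r, s, t, u, v, x}.
Read '1': {r, s, t, u, v, x} → {q, s, t, u, v, x}.
Read '1': {q, s, t, u, v, x} → {s, t, u, v, x}.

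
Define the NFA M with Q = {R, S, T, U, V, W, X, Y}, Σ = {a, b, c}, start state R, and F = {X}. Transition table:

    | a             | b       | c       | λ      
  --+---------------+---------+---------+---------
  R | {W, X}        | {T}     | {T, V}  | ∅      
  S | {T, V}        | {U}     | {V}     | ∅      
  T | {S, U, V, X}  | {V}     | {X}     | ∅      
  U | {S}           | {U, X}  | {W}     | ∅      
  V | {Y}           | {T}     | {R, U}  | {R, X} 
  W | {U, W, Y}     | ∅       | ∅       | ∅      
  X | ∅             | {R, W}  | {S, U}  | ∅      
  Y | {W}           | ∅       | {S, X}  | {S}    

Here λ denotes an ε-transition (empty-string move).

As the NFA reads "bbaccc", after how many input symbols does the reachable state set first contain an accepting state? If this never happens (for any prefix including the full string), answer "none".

2

Start in {R}.
Read 'b': R→{T}; now {T}.
Read 'b': T→{V}; union {V}; ε-closure = {R, V, X}.
None of the earlier sets intersect F, but {R, V, X} does.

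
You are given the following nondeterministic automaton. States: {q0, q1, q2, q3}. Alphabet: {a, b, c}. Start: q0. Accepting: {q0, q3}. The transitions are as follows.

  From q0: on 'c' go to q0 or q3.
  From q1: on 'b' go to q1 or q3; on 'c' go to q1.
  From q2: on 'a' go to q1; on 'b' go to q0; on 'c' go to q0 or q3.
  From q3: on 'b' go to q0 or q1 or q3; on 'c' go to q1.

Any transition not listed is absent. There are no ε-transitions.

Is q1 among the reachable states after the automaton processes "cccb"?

Yes

Start in {q0}.
Read 'c': q0→{q0, q3}; now {q0, q3}.
Read 'c': q0→{q0, q3}, q3→{q1}; now {q0, q1, q3}.
Read 'c': q0→{q0, q3}, q1→{q1}, q3→{q1}; now {q0, q1, q3}.
Read 'b': q0→∅, q1→{q1, q3}, q3→{q0, q1, q3}; now {q0, q1, q3}.
State q1 is in {q0, q1, q3}.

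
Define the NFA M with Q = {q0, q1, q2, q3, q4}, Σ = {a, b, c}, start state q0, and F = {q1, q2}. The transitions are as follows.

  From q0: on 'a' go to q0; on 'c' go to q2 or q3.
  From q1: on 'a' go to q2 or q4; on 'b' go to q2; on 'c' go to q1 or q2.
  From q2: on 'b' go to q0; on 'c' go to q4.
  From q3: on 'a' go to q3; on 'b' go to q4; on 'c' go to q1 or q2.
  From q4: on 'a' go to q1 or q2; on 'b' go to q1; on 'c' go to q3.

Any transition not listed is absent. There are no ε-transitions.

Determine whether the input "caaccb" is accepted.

Start in {q0}.
Read 'c': q0→{q2, q3}; now {q2, q3}.
Read 'a': q2→∅, q3→{q3}; now {q3}.
Read 'a': q3→{q3}; now {q3}.
Read 'c': q3→{q1, q2}; now {q1, q2}.
Read 'c': q1→{q1, q2}, q2→{q4}; now {q1, q2, q4}.
Read 'b': q1→{q2}, q2→{q0}, q4→{q1}; now {q0, q1, q2}.
The final set {q0, q1, q2} contains the accepting states q1, q2.

Yes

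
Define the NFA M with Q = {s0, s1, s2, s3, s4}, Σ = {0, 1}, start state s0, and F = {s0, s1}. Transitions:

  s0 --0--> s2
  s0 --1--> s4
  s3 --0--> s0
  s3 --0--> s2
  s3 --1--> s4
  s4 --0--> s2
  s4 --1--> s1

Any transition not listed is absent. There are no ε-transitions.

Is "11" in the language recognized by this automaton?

Start in {s0}.
Read '1': s0→{s4}; now {s4}.
Read '1': s4→{s1}; now {s1}.
The final set {s1} contains the accepting state s1.

Yes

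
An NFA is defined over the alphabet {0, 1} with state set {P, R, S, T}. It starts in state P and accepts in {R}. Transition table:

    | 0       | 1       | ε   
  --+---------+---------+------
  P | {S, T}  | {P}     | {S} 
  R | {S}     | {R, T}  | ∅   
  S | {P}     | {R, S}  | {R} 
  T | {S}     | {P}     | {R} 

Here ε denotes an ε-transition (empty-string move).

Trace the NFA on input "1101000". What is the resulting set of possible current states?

Start: ε-closure({P}) = {P, R, S}.
Read '1': P→{P}, R→{R, T}, S→{R, S}; now {P, R, S, T}.
Read '1': P→{P}, R→{R, T}, S→{R, S}, T→{P}; now {P, R, S, T}.
Read '0': P→{S, T}, R→{S}, S→{P}, T→{S}; union {P, S, T}; ε-closure = {P, R, S, T}.
Read '1': P→{P}, R→{R, T}, S→{R, S}, T→{P}; now {P, R, S, T}.
Read '0': P→{S, T}, R→{S}, S→{P}, T→{S}; union {P, S, T}; ε-closure = {P, R, S, T}.
Read '0': P→{S, T}, R→{S}, S→{P}, T→{S}; union {P, S, T}; ε-closure = {P, R, S, T}.
Read '0': P→{S, T}, R→{S}, S→{P}, T→{S}; union {P, S, T}; ε-closure = {P, R, S, T}.

{P, R, S, T}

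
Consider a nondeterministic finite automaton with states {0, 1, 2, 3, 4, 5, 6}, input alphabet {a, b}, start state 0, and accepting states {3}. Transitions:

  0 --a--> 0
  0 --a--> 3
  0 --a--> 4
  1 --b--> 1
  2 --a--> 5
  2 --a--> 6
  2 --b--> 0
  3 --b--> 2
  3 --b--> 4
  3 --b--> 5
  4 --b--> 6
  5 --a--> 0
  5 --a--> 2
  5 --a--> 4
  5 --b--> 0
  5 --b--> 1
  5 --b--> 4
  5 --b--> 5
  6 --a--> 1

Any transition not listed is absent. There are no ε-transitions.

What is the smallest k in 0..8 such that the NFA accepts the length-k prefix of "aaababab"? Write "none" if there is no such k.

1

Start in {0}.
Read 'a': {0} → {0, 3, 4}.
None of the earlier sets intersect F, but {0, 3, 4} does.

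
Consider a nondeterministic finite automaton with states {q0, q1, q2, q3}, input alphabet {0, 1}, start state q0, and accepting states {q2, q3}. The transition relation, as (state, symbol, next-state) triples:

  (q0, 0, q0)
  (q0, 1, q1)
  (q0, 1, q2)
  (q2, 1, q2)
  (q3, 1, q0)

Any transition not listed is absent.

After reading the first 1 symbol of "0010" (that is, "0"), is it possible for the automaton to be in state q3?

Start in {q0}.
Read '0': q0→{q0}; now {q0}.
State q3 is not in {q0}.

No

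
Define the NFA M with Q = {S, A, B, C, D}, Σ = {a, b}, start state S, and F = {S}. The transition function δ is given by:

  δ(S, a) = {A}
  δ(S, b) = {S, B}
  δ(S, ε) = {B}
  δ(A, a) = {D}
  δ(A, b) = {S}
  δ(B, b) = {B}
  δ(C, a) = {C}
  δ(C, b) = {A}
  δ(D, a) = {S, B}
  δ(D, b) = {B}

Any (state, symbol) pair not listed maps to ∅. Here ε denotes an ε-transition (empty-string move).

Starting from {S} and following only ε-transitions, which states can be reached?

{S, B}

Begin with {S}.
ε-move S → B; add B.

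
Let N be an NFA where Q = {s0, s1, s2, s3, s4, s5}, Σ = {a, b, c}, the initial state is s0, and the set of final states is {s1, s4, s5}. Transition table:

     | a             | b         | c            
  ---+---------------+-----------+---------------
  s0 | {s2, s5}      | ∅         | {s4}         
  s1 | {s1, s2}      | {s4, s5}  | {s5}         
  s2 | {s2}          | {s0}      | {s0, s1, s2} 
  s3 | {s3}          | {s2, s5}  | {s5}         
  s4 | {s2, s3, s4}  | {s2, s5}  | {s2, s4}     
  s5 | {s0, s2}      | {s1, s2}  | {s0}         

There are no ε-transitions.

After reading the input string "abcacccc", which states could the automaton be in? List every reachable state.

{s0, s1, s2, s4, s5}

Start in {s0}.
Read 'a': s0→{s2, s5}; now {s2, s5}.
Read 'b': s2→{s0}, s5→{s1, s2}; now {s0, s1, s2}.
Read 'c': s0→{s4}, s1→{s5}, s2→{s0, s1, s2}; now {s0, s1, s2, s4, s5}.
Read 'a': s0→{s2, s5}, s1→{s1, s2}, s2→{s2}, s4→{s2, s3, s4}, s5→{s0, s2}; now {s0, s1, s2, s3, s4, s5}.
Read 'c': s0→{s4}, s1→{s5}, s2→{s0, s1, s2}, s3→{s5}, s4→{s2, s4}, s5→{s0}; now {s0, s1, s2, s4, s5}.
Read 'c': s0→{s4}, s1→{s5}, s2→{s0, s1, s2}, s4→{s2, s4}, s5→{s0}; now {s0, s1, s2, s4, s5}.
Read 'c': s0→{s4}, s1→{s5}, s2→{s0, s1, s2}, s4→{s2, s4}, s5→{s0}; now {s0, s1, s2, s4, s5}.
Read 'c': s0→{s4}, s1→{s5}, s2→{s0, s1, s2}, s4→{s2, s4}, s5→{s0}; now {s0, s1, s2, s4, s5}.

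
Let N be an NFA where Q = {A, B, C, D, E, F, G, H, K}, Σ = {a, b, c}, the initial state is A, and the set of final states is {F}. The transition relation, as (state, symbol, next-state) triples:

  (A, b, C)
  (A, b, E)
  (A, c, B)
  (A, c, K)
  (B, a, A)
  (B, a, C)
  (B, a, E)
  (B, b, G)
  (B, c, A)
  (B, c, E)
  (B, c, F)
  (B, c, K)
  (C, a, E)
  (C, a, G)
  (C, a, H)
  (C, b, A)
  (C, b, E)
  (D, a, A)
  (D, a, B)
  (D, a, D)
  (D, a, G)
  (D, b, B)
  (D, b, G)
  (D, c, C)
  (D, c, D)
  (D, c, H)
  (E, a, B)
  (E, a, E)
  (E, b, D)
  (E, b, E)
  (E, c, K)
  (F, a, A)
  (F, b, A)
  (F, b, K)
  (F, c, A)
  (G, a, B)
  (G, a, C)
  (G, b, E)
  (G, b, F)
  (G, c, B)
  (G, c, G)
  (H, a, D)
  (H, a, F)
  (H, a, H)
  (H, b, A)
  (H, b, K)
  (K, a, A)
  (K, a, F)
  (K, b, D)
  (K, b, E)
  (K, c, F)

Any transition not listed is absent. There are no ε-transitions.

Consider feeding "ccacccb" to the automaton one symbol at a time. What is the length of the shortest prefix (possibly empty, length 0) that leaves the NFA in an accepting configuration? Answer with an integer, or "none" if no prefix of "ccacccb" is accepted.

Start in {A}.
Read 'c': A→{B, K}; now {B, K}.
Read 'c': B→{A, E, F, K}, K→{F}; now {A, E, F, K}.
None of the earlier sets intersect F, but {A, E, F, K} does.

2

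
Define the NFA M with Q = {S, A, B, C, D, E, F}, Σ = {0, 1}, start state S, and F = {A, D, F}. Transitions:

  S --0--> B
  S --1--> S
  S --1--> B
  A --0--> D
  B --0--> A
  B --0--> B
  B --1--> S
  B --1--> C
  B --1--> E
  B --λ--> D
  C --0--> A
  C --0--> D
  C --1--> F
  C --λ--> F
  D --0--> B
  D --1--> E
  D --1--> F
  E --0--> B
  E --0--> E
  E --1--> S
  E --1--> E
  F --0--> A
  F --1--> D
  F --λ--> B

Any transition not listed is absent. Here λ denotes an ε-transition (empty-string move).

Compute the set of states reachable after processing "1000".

Start in {S}.
Read '1': S→{S, B}; union {S, B}; ε-closure = {S, B, D}.
Read '0': S→{B}, B→{A, B}, D→{B}; union {A, B}; ε-closure = {A, B, D}.
Read '0': A→{D}, B→{A, B}, D→{B}; now {A, B, D}.
Read '0': A→{D}, B→{A, B}, D→{B}; now {A, B, D}.

{A, B, D}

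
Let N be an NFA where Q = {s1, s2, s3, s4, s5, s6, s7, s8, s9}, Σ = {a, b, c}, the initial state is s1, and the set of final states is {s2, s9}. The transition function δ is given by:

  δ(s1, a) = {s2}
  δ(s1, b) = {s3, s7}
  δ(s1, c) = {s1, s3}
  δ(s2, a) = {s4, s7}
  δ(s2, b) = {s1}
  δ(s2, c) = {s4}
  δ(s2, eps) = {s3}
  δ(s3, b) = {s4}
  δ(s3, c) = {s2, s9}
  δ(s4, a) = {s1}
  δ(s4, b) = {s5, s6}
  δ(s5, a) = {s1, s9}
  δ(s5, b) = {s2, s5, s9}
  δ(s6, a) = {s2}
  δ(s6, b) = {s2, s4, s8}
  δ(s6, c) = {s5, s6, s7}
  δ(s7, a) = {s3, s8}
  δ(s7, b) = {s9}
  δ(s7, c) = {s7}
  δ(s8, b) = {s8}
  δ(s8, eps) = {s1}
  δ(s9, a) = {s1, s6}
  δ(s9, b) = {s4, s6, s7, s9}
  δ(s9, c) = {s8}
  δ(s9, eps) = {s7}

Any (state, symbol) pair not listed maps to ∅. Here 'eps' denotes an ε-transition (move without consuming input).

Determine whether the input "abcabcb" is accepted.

Start in {s1}.
Read 'a': {s1} → {s2, s3}.
Read 'b': {s2, s3} → {s1, s4}.
Read 'c': {s1, s4} → {s1, s3}.
Read 'a': {s1, s3} → {s2, s3}.
Read 'b': {s2, s3} → {s1, s4}.
Read 'c': {s1, s4} → {s1, s3}.
Read 'b': {s1, s3} → {s3, s4, s7}.
The final set {s3, s4, s7} contains no accepting state.

No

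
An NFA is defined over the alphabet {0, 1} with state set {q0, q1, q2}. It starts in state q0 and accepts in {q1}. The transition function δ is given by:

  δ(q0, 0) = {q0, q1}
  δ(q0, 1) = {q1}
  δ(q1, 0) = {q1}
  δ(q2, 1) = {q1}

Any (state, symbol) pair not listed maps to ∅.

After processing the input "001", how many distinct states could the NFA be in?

1

Start in {q0}.
Read '0': q0→{q0, q1}; now {q0, q1}.
Read '0': q0→{q0, q1}, q1→{q1}; now {q0, q1}.
Read '1': q0→{q1}, q1→∅; now {q1}.
That set has 1 state.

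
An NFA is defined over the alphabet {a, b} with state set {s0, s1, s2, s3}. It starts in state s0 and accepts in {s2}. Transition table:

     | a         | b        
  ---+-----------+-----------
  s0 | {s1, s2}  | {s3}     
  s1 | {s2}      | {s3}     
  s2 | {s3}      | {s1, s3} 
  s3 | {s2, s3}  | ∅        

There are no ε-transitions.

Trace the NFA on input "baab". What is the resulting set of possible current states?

{s1, s3}

Start in {s0}.
Read 'b': s0→{s3}; now {s3}.
Read 'a': s3→{s2, s3}; now {s2, s3}.
Read 'a': s2→{s3}, s3→{s2, s3}; now {s2, s3}.
Read 'b': s2→{s1, s3}, s3→∅; now {s1, s3}.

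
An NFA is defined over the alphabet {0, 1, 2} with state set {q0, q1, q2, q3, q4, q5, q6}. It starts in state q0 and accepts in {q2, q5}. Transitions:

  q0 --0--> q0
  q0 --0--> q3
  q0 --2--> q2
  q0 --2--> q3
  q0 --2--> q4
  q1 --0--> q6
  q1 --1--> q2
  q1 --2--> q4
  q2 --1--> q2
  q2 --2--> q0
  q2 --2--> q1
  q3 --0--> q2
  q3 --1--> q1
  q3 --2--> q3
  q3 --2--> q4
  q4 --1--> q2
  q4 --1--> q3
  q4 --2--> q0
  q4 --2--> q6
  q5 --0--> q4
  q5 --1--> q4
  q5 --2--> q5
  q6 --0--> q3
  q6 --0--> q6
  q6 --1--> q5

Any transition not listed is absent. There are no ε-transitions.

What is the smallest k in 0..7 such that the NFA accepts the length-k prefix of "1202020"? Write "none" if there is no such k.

none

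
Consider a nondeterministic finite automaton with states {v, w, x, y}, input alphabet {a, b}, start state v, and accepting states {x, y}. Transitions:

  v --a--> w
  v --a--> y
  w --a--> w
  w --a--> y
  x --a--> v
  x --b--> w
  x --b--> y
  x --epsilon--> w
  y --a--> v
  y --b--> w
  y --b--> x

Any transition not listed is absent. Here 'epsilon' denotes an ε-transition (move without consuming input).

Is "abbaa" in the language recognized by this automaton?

Start in {v}.
Read 'a': v→{w, y}; now {w, y}.
Read 'b': w→∅, y→{w, x}; now {w, x}.
Read 'b': w→∅, x→{w, y}; now {w, y}.
Read 'a': w→{w, y}, y→{v}; now {v, w, y}.
Read 'a': v→{w, y}, w→{w, y}, y→{v}; now {v, w, y}.
The final set {v, w, y} contains the accepting state y.

Yes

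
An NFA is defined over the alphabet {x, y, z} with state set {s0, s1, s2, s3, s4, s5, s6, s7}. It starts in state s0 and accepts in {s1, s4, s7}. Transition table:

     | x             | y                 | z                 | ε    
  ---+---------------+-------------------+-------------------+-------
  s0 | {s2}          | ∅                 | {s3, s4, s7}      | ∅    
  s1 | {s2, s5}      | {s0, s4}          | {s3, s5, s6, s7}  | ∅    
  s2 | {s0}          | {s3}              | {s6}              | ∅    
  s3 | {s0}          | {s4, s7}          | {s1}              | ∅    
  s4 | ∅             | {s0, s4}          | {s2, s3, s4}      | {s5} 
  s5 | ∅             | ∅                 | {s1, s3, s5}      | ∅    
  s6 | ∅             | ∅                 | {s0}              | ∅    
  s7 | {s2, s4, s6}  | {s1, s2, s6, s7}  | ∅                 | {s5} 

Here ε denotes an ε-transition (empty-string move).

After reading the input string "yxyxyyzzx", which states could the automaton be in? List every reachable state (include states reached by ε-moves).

∅

Start in {s0}.
Read 'y': s0→∅; now ∅.
The set is empty and remains empty for the remaining 8 symbols.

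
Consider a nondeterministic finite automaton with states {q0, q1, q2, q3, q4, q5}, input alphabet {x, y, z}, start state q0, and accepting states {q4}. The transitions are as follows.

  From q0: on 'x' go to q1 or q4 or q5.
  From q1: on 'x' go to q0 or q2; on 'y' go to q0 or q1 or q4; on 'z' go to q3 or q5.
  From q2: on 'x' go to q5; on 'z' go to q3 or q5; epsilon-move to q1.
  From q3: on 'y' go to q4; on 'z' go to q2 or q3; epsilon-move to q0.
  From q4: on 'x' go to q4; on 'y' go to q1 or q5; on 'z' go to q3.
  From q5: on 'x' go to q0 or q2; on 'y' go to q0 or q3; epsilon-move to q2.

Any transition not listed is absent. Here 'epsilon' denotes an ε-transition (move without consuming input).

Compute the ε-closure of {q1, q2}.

Begin with {q1, q2}.
No ε-moves leave this set, so the closure equals the set itself.

{q1, q2}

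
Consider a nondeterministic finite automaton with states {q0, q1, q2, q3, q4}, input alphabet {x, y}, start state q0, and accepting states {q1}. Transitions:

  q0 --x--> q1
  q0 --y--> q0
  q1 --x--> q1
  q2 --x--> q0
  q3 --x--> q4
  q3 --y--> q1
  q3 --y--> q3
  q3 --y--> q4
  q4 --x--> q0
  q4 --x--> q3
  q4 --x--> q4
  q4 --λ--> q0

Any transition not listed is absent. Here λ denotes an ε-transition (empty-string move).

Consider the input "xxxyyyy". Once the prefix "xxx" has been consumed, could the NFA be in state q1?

Yes

Start in {q0}.
Read 'x': {q0} → {q1}.
Read 'x': {q1} → {q1}.
Read 'x': {q1} → {q1}.
State q1 is in {q1}.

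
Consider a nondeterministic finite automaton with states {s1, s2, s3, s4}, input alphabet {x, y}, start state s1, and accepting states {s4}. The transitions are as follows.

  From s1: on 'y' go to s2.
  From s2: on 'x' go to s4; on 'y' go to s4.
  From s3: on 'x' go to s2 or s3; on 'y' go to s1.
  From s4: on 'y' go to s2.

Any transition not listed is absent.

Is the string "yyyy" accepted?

Start in {s1}.
Read 'y': s1→{s2}; now {s2}.
Read 'y': s2→{s4}; now {s4}.
Read 'y': s4→{s2}; now {s2}.
Read 'y': s2→{s4}; now {s4}.
The final set {s4} contains the accepting state s4.

Yes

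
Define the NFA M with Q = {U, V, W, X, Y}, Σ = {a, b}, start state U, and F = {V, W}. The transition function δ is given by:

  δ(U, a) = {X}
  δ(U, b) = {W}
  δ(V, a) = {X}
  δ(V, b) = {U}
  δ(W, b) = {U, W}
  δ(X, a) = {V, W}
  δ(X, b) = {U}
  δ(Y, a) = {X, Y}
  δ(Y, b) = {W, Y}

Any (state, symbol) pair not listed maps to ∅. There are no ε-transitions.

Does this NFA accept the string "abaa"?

Yes

Start in {U}.
Read 'a': U→{X}; now {X}.
Read 'b': X→{U}; now {U}.
Read 'a': U→{X}; now {X}.
Read 'a': X→{V, W}; now {V, W}.
The final set {V, W} contains the accepting states V, W.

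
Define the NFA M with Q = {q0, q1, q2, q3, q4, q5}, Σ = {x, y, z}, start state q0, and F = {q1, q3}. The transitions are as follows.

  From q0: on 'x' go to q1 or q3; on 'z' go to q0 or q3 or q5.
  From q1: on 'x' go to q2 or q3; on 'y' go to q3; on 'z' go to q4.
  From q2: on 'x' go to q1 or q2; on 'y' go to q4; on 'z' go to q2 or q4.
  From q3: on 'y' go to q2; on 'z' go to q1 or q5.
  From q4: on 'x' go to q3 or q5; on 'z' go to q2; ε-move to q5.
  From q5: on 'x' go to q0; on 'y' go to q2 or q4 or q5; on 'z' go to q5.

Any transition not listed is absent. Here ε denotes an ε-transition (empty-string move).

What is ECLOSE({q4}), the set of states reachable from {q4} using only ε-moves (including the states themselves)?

Begin with {q4}.
ε-move q4 → q5; add q5.

{q4, q5}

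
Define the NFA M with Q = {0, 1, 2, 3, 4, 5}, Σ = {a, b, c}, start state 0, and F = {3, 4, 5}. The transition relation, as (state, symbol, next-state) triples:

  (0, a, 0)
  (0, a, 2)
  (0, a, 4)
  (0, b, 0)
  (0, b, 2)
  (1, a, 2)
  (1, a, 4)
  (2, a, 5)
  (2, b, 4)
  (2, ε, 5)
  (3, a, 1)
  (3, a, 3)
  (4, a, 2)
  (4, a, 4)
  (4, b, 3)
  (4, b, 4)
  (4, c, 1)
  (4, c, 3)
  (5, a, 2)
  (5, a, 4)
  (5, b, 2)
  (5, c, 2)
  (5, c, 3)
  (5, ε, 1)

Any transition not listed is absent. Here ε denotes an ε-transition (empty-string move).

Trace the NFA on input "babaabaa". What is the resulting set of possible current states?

Start in {0}.
Read 'b': 0→{0, 2}; union {0, 2}; ε-closure = {0, 1, 2, 5}.
Read 'a': 0→{0, 2, 4}, 1→{2, 4}, 2→{5}, 5→{2, 4}; union {0, 2, 4, 5}; ε-closure = {0, 1, 2, 4, 5}.
Read 'b': 0→{0, 2}, 1→∅, 2→{4}, 4→{3, 4}, 5→{2}; union {0, 2, 3, 4}; ε-closure = {0, 1, 2, 3, 4, 5}.
Read 'a': 0→{0, 2, 4}, 1→{2, 4}, 2→{5}, 3→{1, 3}, 4→{2, 4}, 5→{2, 4}; now {0, 1, 2, 3, 4, 5}.
Read 'a': 0→{0, 2, 4}, 1→{2, 4}, 2→{5}, 3→{1, 3}, 4→{2, 4}, 5→{2, 4}; now {0, 1, 2, 3, 4, 5}.
Read 'b': 0→{0, 2}, 1→∅, 2→{4}, 3→∅, 4→{3, 4}, 5→{2}; union {0, 2, 3, 4}; ε-closure = {0, 1, 2, 3, 4, 5}.
Read 'a': 0→{0, 2, 4}, 1→{2, 4}, 2→{5}, 3→{1, 3}, 4→{2, 4}, 5→{2, 4}; now {0, 1, 2, 3, 4, 5}.
Read 'a': 0→{0, 2, 4}, 1→{2, 4}, 2→{5}, 3→{1, 3}, 4→{2, 4}, 5→{2, 4}; now {0, 1, 2, 3, 4, 5}.

{0, 1, 2, 3, 4, 5}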